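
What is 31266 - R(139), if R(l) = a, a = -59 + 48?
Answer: 31277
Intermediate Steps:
a = -11
R(l) = -11
31266 - R(139) = 31266 - 1*(-11) = 31266 + 11 = 31277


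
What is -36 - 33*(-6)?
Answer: 162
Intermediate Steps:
-36 - 33*(-6) = -36 + 198 = 162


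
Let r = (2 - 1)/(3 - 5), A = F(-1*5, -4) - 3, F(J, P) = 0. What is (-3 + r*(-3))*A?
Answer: 9/2 ≈ 4.5000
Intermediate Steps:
A = -3 (A = 0 - 3 = -3)
r = -1/2 (r = 1/(-2) = 1*(-1/2) = -1/2 ≈ -0.50000)
(-3 + r*(-3))*A = (-3 - 1/2*(-3))*(-3) = (-3 + 3/2)*(-3) = -3/2*(-3) = 9/2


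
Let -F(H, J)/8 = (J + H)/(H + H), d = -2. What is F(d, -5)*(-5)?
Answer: 70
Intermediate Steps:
F(H, J) = -4*(H + J)/H (F(H, J) = -8*(J + H)/(H + H) = -8*(H + J)/(2*H) = -8*(H + J)*1/(2*H) = -4*(H + J)/H)
F(d, -5)*(-5) = (-4 - 4*(-5)/(-2))*(-5) = (-4 - 4*(-5)*(-1/2))*(-5) = (-4 - 10)*(-5) = -14*(-5) = 70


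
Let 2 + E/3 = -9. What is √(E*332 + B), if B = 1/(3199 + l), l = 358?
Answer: I*√138618036487/3557 ≈ 104.67*I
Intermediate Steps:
E = -33 (E = -6 + 3*(-9) = -6 - 27 = -33)
B = 1/3557 (B = 1/(3199 + 358) = 1/3557 ≈ 0.00028114)
√(E*332 + B) = √(-33*332 + 1/3557) = √(-10956 + 1/3557) = √(-38970491/3557) = I*√138618036487/3557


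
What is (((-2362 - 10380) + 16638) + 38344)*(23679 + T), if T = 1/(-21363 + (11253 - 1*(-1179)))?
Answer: 2977598243840/2977 ≈ 1.0002e+9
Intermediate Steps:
T = -1/8931 (T = 1/(-21363 + (11253 + 1179)) = 1/(-21363 + 12432) = 1/(-8931) = -1/8931 ≈ -0.00011197)
(((-2362 - 10380) + 16638) + 38344)*(23679 + T) = (((-2362 - 10380) + 16638) + 38344)*(23679 - 1/8931) = ((-12742 + 16638) + 38344)*(211477148/8931) = (3896 + 38344)*(211477148/8931) = 42240*(211477148/8931) = 2977598243840/2977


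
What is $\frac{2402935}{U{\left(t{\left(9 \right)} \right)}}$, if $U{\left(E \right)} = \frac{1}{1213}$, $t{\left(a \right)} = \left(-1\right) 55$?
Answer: $2914760155$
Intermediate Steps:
$t{\left(a \right)} = -55$
$U{\left(E \right)} = \frac{1}{1213}$
$\frac{2402935}{U{\left(t{\left(9 \right)} \right)}} = 2402935 \frac{1}{\frac{1}{1213}} = 2402935 \cdot 1213 = 2914760155$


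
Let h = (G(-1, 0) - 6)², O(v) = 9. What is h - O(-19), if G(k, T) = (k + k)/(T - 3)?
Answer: 175/9 ≈ 19.444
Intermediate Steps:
G(k, T) = 2*k/(-3 + T) (G(k, T) = (2*k)/(-3 + T) = 2*k/(-3 + T))
h = 256/9 (h = (2*(-1)/(-3 + 0) - 6)² = (2*(-1)/(-3) - 6)² = (2*(-1)*(-⅓) - 6)² = (⅔ - 6)² = (-16/3)² = 256/9 ≈ 28.444)
h - O(-19) = 256/9 - 1*9 = 256/9 - 9 = 175/9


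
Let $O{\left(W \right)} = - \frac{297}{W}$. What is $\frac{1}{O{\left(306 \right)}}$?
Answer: $- \frac{34}{33} \approx -1.0303$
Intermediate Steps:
$\frac{1}{O{\left(306 \right)}} = \frac{1}{\left(-297\right) \frac{1}{306}} = \frac{1}{- \frac{33}{34}} = - \frac{34}{33}$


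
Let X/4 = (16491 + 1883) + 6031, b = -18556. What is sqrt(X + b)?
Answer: 2*sqrt(19766) ≈ 281.18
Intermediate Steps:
X = 97620 (X = 4*((16491 + 1883) + 6031) = 4*(18374 + 6031) = 4*24405 = 97620)
sqrt(X + b) = sqrt(97620 - 18556) = sqrt(79064) = 2*sqrt(19766)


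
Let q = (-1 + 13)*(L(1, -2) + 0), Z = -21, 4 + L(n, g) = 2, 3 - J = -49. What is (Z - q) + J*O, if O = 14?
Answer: 731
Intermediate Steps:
J = 52 (J = 3 - 1*(-49) = 3 + 49 = 52)
L(n, g) = -2 (L(n, g) = -4 + 2 = -2)
q = -24 (q = (-1 + 13)*(-2 + 0) = 12*(-2) = -24)
(Z - q) + J*O = (-21 - 1*(-24)) + 52*14 = (-21 + 24) + 728 = 3 + 728 = 731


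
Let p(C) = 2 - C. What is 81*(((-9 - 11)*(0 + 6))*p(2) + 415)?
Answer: 33615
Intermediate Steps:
81*(((-9 - 11)*(0 + 6))*p(2) + 415) = 81*(((-9 - 11)*(0 + 6))*(2 - 1*2) + 415) = 81*((-20*6)*(2 - 2) + 415) = 81*(-120*0 + 415) = 81*(0 + 415) = 81*415 = 33615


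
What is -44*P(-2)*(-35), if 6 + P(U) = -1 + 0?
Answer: -10780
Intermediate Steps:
P(U) = -7 (P(U) = -6 + (-1 + 0) = -6 - 1 = -7)
-44*P(-2)*(-35) = -44*(-7)*(-35) = 308*(-35) = -10780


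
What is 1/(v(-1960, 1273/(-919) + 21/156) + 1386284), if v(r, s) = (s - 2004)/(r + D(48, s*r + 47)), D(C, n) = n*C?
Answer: 5636648288/7813995239454877 ≈ 7.2135e-7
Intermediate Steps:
D(C, n) = C*n
v(r, s) = (-2004 + s)/(2256 + r + 48*r*s) (v(r, s) = (s - 2004)/(r + 48*(s*r + 47)) = (-2004 + s)/(r + 48*(r*s + 47)) = (-2004 + s)/(r + 48*(47 + r*s)) = (-2004 + s)/(r + (2256 + 48*r*s)) = (-2004 + s)/(2256 + r + 48*r*s))
1/(v(-1960, 1273/(-919) + 21/156) + 1386284) = 1/((-2004 + (1273/(-919) + 21/156))/(2256 - 1960 + 48*(-1960)*(1273/(-919) + 21/156)) + 1386284) = 1/((-2004 + (1273*(-1/919) + 21*(1/156)))/(2256 - 1960 + 48*(-1960)*(1273*(-1/919) + 21*(1/156))) + 1386284) = 1/((-2004 + (-1273/919 + 7/52))/(2256 - 1960 + 48*(-1960)*(-1273/919 + 7/52)) + 1386284) = 1/((-2004 - 59763/47788)/(2256 - 1960 + 48*(-1960)*(-59763/47788)) + 1386284) = 1/(-95826915/47788/(2256 - 1960 + 1405625760/11947) + 1386284) = 1/(-95826915/47788/(1409162072/11947) + 1386284) = 1/((11947/1409162072)*(-95826915/47788) + 1386284) = 1/(-95826915/5636648288 + 1386284) = 1/(7813995239454877/5636648288) = 5636648288/7813995239454877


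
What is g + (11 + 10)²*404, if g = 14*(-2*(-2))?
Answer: 178220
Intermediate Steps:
g = 56 (g = 14*4 = 56)
g + (11 + 10)²*404 = 56 + (11 + 10)²*404 = 56 + 21²*404 = 56 + 441*404 = 56 + 178164 = 178220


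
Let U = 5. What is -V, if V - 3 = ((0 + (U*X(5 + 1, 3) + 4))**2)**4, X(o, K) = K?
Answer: -16983563044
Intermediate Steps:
V = 16983563044 (V = 3 + ((0 + (5*3 + 4))**2)**4 = 3 + ((0 + (15 + 4))**2)**4 = 3 + ((0 + 19)**2)**4 = 3 + (19**2)**4 = 3 + 361**4 = 3 + 16983563041 = 16983563044)
-V = -1*16983563044 = -16983563044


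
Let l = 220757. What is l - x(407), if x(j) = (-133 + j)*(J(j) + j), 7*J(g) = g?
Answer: 653155/7 ≈ 93308.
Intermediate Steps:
J(g) = g/7
x(j) = 8*j*(-133 + j)/7 (x(j) = (-133 + j)*(j/7 + j) = (-133 + j)*(8*j/7) = 8*j*(-133 + j)/7)
l - x(407) = 220757 - 8*407*(-133 + 407)/7 = 220757 - 8*407*274/7 = 220757 - 1*892144/7 = 220757 - 892144/7 = 653155/7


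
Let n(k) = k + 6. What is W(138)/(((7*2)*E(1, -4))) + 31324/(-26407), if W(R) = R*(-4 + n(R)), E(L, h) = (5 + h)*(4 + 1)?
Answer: 7257008/26407 ≈ 274.81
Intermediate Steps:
E(L, h) = 25 + 5*h (E(L, h) = (5 + h)*5 = 25 + 5*h)
n(k) = 6 + k
W(R) = R*(2 + R) (W(R) = R*(-4 + (6 + R)) = R*(2 + R))
W(138)/(((7*2)*E(1, -4))) + 31324/(-26407) = (138*(2 + 138))/(((7*2)*(25 + 5*(-4)))) + 31324/(-26407) = (138*140)/((14*(25 - 20))) + 31324*(-1/26407) = 19320/((14*5)) - 31324/26407 = 19320/70 - 31324/26407 = 19320*(1/70) - 31324/26407 = 276 - 31324/26407 = 7257008/26407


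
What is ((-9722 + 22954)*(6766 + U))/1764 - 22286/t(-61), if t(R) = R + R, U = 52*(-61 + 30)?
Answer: 348309805/8967 ≈ 38844.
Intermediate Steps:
U = -1612 (U = 52*(-31) = -1612)
t(R) = 2*R
((-9722 + 22954)*(6766 + U))/1764 - 22286/t(-61) = ((-9722 + 22954)*(6766 - 1612))/1764 - 22286/(2*(-61)) = (13232*5154)*(1/1764) - 22286/(-122) = 68197728*(1/1764) - 22286*(-1/122) = 5683144/147 + 11143/61 = 348309805/8967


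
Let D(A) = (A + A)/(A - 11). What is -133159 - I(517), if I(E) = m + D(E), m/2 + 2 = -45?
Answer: -3060542/23 ≈ -1.3307e+5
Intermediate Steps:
m = -94 (m = -4 + 2*(-45) = -4 - 90 = -94)
D(A) = 2*A/(-11 + A) (D(A) = (2*A)/(-11 + A) = 2*A/(-11 + A))
I(E) = -94 + 2*E/(-11 + E)
-133159 - I(517) = -133159 - 2*(517 - 46*517)/(-11 + 517) = -133159 - 2*(517 - 23782)/506 = -133159 - 2*(-23265)/506 = -133159 - 1*(-2115/23) = -133159 + 2115/23 = -3060542/23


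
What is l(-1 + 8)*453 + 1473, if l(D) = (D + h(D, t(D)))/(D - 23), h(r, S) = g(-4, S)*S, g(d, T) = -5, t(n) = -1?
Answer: 4533/4 ≈ 1133.3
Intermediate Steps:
h(r, S) = -5*S
l(D) = (5 + D)/(-23 + D) (l(D) = (D - 5*(-1))/(D - 23) = (D + 5)/(-23 + D) = (5 + D)/(-23 + D))
l(-1 + 8)*453 + 1473 = ((5 + (-1 + 8))/(-23 + (-1 + 8)))*453 + 1473 = ((5 + 7)/(-23 + 7))*453 + 1473 = (12/(-16))*453 + 1473 = -1/16*12*453 + 1473 = -¾*453 + 1473 = -1359/4 + 1473 = 4533/4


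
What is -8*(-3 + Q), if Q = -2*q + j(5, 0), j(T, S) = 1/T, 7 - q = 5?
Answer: 272/5 ≈ 54.400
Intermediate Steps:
q = 2 (q = 7 - 1*5 = 7 - 5 = 2)
Q = -19/5 (Q = -2*2 + 1/5 = -4 + 1/5 = -19/5 ≈ -3.8000)
-8*(-3 + Q) = -8*(-3 - 19/5) = -8*(-34/5) = 272/5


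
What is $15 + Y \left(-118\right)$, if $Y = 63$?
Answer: $-7419$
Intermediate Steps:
$15 + Y \left(-118\right) = 15 + 63 \left(-118\right) = 15 - 7434 = -7419$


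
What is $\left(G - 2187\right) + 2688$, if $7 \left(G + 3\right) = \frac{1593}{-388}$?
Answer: $\frac{1350975}{2716} \approx 497.41$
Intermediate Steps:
$G = - \frac{9741}{2716}$ ($G = -3 + \frac{1593 \frac{1}{-388}}{7} = -3 + \frac{1593 \left(- \frac{1}{388}\right)}{7} = -3 + \frac{1}{7} \left(- \frac{1593}{388}\right) = -3 - \frac{1593}{2716} = - \frac{9741}{2716} \approx -3.5865$)
$\left(G - 2187\right) + 2688 = \left(- \frac{9741}{2716} - 2187\right) + 2688 = - \frac{5949633}{2716} + 2688 = \frac{1350975}{2716}$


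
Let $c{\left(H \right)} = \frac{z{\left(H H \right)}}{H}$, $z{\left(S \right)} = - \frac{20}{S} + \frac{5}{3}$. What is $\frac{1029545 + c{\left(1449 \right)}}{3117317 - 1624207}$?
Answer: $\frac{313220725152802}{454252117596039} \approx 0.68953$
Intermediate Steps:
$z{\left(S \right)} = \frac{5}{3} - \frac{20}{S}$ ($z{\left(S \right)} = - \frac{20}{S} + 5 \cdot \frac{1}{3} = - \frac{20}{S} + \frac{5}{3} = \frac{5}{3} - \frac{20}{S}$)
$c{\left(H \right)} = \frac{\frac{5}{3} - \frac{20}{H^{2}}}{H}$ ($c{\left(H \right)} = \frac{\frac{5}{3} - \frac{20}{H H}}{H} = \frac{\frac{5}{3} - \frac{20}{H^{2}}}{H}$)
$\frac{1029545 + c{\left(1449 \right)}}{3117317 - 1624207} = \frac{1029545 + \left(- \frac{20}{3042321849} + \frac{5}{3 \cdot 1449}\right)}{3117317 - 1624207} = \frac{1029545 + \left(\left(-20\right) \frac{1}{3042321849} + \frac{5}{3} \cdot \frac{1}{1449}\right)}{1493110} = \left(1029545 + \left(- \frac{20}{3042321849} + \frac{5}{4347}\right)\right) \frac{1}{1493110} = \left(1029545 + \frac{3499315}{3042321849}\right) \frac{1}{1493110} = \frac{3132207251528020}{3042321849} \cdot \frac{1}{1493110} = \frac{313220725152802}{454252117596039}$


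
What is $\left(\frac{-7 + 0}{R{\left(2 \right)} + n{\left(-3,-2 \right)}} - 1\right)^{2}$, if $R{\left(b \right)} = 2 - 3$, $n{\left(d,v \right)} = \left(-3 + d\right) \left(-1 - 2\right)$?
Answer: $\frac{576}{289} \approx 1.9931$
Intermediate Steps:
$n{\left(d,v \right)} = 9 - 3 d$ ($n{\left(d,v \right)} = \left(-3 + d\right) \left(-3\right) = 9 - 3 d$)
$R{\left(b \right)} = -1$
$\left(\frac{-7 + 0}{R{\left(2 \right)} + n{\left(-3,-2 \right)}} - 1\right)^{2} = \left(\frac{-7 + 0}{-1 + \left(9 - -9\right)} - 1\right)^{2} = \left(- \frac{7}{-1 + \left(9 + 9\right)} - 1\right)^{2} = \left(- \frac{7}{-1 + 18} - 1\right)^{2} = \left(- \frac{7}{17} - 1\right)^{2} = \left(- \frac{24}{17}\right)^{2} = \frac{576}{289}$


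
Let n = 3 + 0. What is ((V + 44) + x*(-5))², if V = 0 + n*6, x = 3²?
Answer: 289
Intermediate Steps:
x = 9
n = 3
V = 18 (V = 0 + 3*6 = 0 + 18 = 18)
((V + 44) + x*(-5))² = ((18 + 44) + 9*(-5))² = (62 - 45)² = 17² = 289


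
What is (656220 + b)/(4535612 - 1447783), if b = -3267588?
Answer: -2611368/3087829 ≈ -0.84570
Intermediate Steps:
(656220 + b)/(4535612 - 1447783) = (656220 - 3267588)/(4535612 - 1447783) = -2611368/3087829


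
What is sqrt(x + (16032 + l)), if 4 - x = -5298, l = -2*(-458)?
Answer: 5*sqrt(890) ≈ 149.16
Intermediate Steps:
l = 916
x = 5302 (x = 4 - 1*(-5298) = 4 + 5298 = 5302)
sqrt(x + (16032 + l)) = sqrt(5302 + (16032 + 916)) = sqrt(5302 + 16948) = sqrt(22250) = 5*sqrt(890)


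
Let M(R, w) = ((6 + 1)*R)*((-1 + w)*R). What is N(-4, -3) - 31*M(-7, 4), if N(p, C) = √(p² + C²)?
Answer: -31894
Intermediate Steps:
N(p, C) = √(C² + p²)
M(R, w) = 7*R²*(-1 + w) (M(R, w) = (7*R)*(R*(-1 + w)) = 7*R²*(-1 + w))
N(-4, -3) - 31*M(-7, 4) = √((-3)² + (-4)²) - 217*(-7)²*(-1 + 4) = √(9 + 16) - 217*49*3 = √25 - 31*1029 = 5 - 31899 = -31894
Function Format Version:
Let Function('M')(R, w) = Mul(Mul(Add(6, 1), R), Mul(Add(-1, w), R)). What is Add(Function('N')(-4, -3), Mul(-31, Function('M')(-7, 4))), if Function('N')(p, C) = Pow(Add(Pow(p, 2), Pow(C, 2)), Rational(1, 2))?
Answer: -31894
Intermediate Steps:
Function('N')(p, C) = Pow(Add(Pow(C, 2), Pow(p, 2)), Rational(1, 2))
Function('M')(R, w) = Mul(7, Pow(R, 2), Add(-1, w)) (Function('M')(R, w) = Mul(Mul(7, R), Mul(R, Add(-1, w))) = Mul(7, Pow(R, 2), Add(-1, w)))
Add(Function('N')(-4, -3), Mul(-31, Function('M')(-7, 4))) = Add(Pow(Add(Pow(-3, 2), Pow(-4, 2)), Rational(1, 2)), Mul(-31, Mul(7, Pow(-7, 2), Add(-1, 4)))) = Add(Pow(Add(9, 16), Rational(1, 2)), Mul(-31, Mul(7, 49, 3))) = Add(Pow(25, Rational(1, 2)), Mul(-31, 1029)) = Add(5, -31899) = -31894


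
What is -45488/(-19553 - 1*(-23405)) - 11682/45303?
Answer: -175478494/14542263 ≈ -12.067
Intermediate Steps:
-45488/(-19553 - 1*(-23405)) - 11682/45303 = -45488/(-19553 + 23405) - 11682*1/45303 = -45488/3852 - 3894/15101 = -45488*1/3852 - 3894/15101 = -11372/963 - 3894/15101 = -175478494/14542263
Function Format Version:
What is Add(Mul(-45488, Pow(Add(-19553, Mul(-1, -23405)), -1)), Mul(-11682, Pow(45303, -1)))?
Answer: Rational(-175478494, 14542263) ≈ -12.067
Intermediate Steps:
Add(Mul(-45488, Pow(Add(-19553, Mul(-1, -23405)), -1)), Mul(-11682, Pow(45303, -1))) = Add(Mul(-45488, Pow(Add(-19553, 23405), -1)), Mul(-11682, Rational(1, 45303))) = Add(Mul(-45488, Pow(3852, -1)), Rational(-3894, 15101)) = Add(Mul(-45488, Rational(1, 3852)), Rational(-3894, 15101)) = Add(Rational(-11372, 963), Rational(-3894, 15101)) = Rational(-175478494, 14542263)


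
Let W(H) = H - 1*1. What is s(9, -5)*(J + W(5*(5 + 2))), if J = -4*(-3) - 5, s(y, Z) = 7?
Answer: 287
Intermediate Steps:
J = 7 (J = 12 - 5 = 7)
W(H) = -1 + H (W(H) = H - 1 = -1 + H)
s(9, -5)*(J + W(5*(5 + 2))) = 7*(7 + (-1 + 5*(5 + 2))) = 7*(7 + (-1 + 5*7)) = 7*(7 + (-1 + 35)) = 7*(7 + 34) = 7*41 = 287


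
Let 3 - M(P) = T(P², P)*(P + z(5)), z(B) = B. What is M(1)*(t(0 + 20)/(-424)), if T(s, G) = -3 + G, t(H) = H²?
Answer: -750/53 ≈ -14.151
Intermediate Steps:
M(P) = 3 - (-3 + P)*(5 + P) (M(P) = 3 - (-3 + P)*(P + 5) = 3 - (-3 + P)*(5 + P))
M(1)*(t(0 + 20)/(-424)) = (18 - 1*1² - 2*1)*((0 + 20)²/(-424)) = (18 - 1*1 - 2)*(20²*(-1/424)) = (18 - 1 - 2)*(400*(-1/424)) = 15*(-50/53) = -750/53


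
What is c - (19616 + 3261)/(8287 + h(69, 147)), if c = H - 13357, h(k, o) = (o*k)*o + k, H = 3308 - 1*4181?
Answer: -21336157587/1499377 ≈ -14230.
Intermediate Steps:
H = -873 (H = 3308 - 4181 = -873)
h(k, o) = k + k*o² (h(k, o) = (k*o)*o + k = k*o² + k = k + k*o²)
c = -14230 (c = -873 - 13357 = -14230)
c - (19616 + 3261)/(8287 + h(69, 147)) = -14230 - (19616 + 3261)/(8287 + 69*(1 + 147²)) = -14230 - 22877/(8287 + 69*(1 + 21609)) = -14230 - 22877/(8287 + 69*21610) = -14230 - 22877/(8287 + 1491090) = -14230 - 22877/1499377 = -21336157587/1499377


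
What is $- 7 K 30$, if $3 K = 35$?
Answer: $-2450$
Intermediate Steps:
$K = \frac{35}{3}$ ($K = \frac{1}{3} \cdot 35 = \frac{35}{3} \approx 11.667$)
$- 7 K 30 = \left(-7\right) \frac{35}{3} \cdot 30 = \left(- \frac{245}{3}\right) 30 = -2450$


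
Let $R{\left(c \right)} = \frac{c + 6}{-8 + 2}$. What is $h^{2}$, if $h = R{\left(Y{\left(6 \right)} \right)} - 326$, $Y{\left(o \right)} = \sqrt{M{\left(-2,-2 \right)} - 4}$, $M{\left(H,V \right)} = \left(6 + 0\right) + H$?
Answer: $106929$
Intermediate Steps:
$M{\left(H,V \right)} = 6 + H$
$Y{\left(o \right)} = 0$ ($Y{\left(o \right)} = \sqrt{\left(6 - 2\right) - 4} = \sqrt{4 - 4} = \sqrt{0} = 0$)
$R{\left(c \right)} = -1 - \frac{c}{6}$ ($R{\left(c \right)} = \frac{6 + c}{-6} = \left(6 + c\right) \left(- \frac{1}{6}\right) = -1 - \frac{c}{6}$)
$h = -327$ ($h = \left(-1 - 0\right) - 326 = \left(-1 + 0\right) - 326 = -1 - 326 = -327$)
$h^{2} = \left(-327\right)^{2} = 106929$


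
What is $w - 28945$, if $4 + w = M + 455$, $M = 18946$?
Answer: $-9548$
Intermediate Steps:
$w = 19397$ ($w = -4 + \left(18946 + 455\right) = -4 + 19401 = 19397$)
$w - 28945 = 19397 - 28945 = -9548$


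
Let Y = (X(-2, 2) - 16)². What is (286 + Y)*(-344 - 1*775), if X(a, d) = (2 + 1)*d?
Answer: -431934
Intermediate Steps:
X(a, d) = 3*d
Y = 100 (Y = (3*2 - 16)² = (6 - 16)² = (-10)² = 100)
(286 + Y)*(-344 - 1*775) = (286 + 100)*(-344 - 1*775) = 386*(-344 - 775) = 386*(-1119) = -431934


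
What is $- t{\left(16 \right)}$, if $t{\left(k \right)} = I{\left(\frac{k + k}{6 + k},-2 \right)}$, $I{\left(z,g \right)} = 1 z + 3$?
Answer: $- \frac{49}{11} \approx -4.4545$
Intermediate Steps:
$I{\left(z,g \right)} = 3 + z$ ($I{\left(z,g \right)} = z + 3 = 3 + z$)
$t{\left(k \right)} = 3 + \frac{2 k}{6 + k}$ ($t{\left(k \right)} = 3 + \frac{k + k}{6 + k} = 3 + \frac{2 k}{6 + k}$)
$- t{\left(16 \right)} = - \frac{18 + 5 \cdot 16}{6 + 16} = - \frac{18 + 80}{22} = - \frac{98}{22} = \left(-1\right) \frac{49}{11} = - \frac{49}{11}$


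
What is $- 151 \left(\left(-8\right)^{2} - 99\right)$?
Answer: $5285$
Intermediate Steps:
$- 151 \left(\left(-8\right)^{2} - 99\right) = - 151 \left(64 - 99\right) = \left(-151\right) \left(-35\right) = 5285$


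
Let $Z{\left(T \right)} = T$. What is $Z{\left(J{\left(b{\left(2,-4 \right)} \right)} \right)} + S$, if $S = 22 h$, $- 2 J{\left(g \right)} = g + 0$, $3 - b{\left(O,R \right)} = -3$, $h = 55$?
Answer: $1207$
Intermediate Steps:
$b{\left(O,R \right)} = 6$ ($b{\left(O,R \right)} = 3 - -3 = 3 + 3 = 6$)
$J{\left(g \right)} = - \frac{g}{2}$ ($J{\left(g \right)} = - \frac{g + 0}{2} = - \frac{g}{2}$)
$S = 1210$ ($S = 22 \cdot 55 = 1210$)
$Z{\left(J{\left(b{\left(2,-4 \right)} \right)} \right)} + S = \left(- \frac{1}{2}\right) 6 + 1210 = -3 + 1210 = 1207$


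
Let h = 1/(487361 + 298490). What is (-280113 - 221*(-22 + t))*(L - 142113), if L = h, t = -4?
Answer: 30641208655428454/785851 ≈ 3.8991e+10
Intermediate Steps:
h = 1/785851 ≈ 1.2725e-6
L = 1/785851 ≈ 1.2725e-6
(-280113 - 221*(-22 + t))*(L - 142113) = (-280113 - 221*(-22 - 4))*(1/785851 - 142113) = (-280113 - 221*(-26))*(-111679643162/785851) = (-280113 + 5746)*(-111679643162/785851) = -274367*(-111679643162/785851) = 30641208655428454/785851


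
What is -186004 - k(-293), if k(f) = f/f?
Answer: -186005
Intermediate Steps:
k(f) = 1
-186004 - k(-293) = -186004 - 1*1 = -186004 - 1 = -186005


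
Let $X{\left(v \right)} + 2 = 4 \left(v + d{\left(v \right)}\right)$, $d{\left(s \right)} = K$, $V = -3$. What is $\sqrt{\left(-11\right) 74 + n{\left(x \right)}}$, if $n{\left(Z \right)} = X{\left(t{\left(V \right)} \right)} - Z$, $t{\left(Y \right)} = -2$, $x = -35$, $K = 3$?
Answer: $i \sqrt{777} \approx 27.875 i$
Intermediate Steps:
$d{\left(s \right)} = 3$
$X{\left(v \right)} = 10 + 4 v$ ($X{\left(v \right)} = -2 + 4 \left(v + 3\right) = -2 + 4 \left(3 + v\right) = -2 + \left(12 + 4 v\right) = 10 + 4 v$)
$n{\left(Z \right)} = 2 - Z$ ($n{\left(Z \right)} = \left(10 + 4 \left(-2\right)\right) - Z = \left(10 - 8\right) - Z = 2 - Z$)
$\sqrt{\left(-11\right) 74 + n{\left(x \right)}} = \sqrt{\left(-11\right) 74 + \left(2 - -35\right)} = \sqrt{-814 + \left(2 + 35\right)} = \sqrt{-814 + 37} = \sqrt{-777} = i \sqrt{777}$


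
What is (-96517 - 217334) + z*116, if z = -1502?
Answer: -488083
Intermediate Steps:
(-96517 - 217334) + z*116 = (-96517 - 217334) - 1502*116 = -313851 - 174232 = -488083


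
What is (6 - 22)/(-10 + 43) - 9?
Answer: -313/33 ≈ -9.4848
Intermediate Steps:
(6 - 22)/(-10 + 43) - 9 = -16/33 - 9 = -313/33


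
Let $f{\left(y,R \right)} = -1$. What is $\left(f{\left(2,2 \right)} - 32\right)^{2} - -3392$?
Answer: $4481$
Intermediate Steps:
$\left(f{\left(2,2 \right)} - 32\right)^{2} - -3392 = \left(-1 - 32\right)^{2} - -3392 = \left(-33\right)^{2} + 3392 = 1089 + 3392 = 4481$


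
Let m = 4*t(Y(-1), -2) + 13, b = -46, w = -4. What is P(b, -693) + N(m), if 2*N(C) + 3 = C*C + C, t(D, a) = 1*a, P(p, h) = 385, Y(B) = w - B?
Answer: 797/2 ≈ 398.50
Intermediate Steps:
Y(B) = -4 - B
t(D, a) = a
m = 5 (m = 4*(-2) + 13 = -8 + 13 = 5)
N(C) = -3/2 + C/2 + C**2/2 (N(C) = -3/2 + (C*C + C)/2 = -3/2 + (C**2 + C)/2 = -3/2 + (C + C**2)/2 = -3/2 + (C/2 + C**2/2) = -3/2 + C/2 + C**2/2)
P(b, -693) + N(m) = 385 + (-3/2 + (1/2)*5 + (1/2)*5**2) = 385 + (-3/2 + 5/2 + (1/2)*25) = 385 + (-3/2 + 5/2 + 25/2) = 385 + 27/2 = 797/2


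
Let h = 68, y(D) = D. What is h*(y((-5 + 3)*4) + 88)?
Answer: 5440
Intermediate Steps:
h*(y((-5 + 3)*4) + 88) = 68*((-5 + 3)*4 + 88) = 68*(-2*4 + 88) = 68*(-8 + 88) = 68*80 = 5440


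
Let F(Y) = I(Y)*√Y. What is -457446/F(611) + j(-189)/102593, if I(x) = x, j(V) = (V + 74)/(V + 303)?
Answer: -115/11695602 - 457446*√611/373321 ≈ -30.289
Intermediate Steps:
j(V) = (74 + V)/(303 + V)
F(Y) = Y^(3/2) (F(Y) = Y*√Y = Y^(3/2))
-457446/F(611) + j(-189)/102593 = -457446*√611/373321 + ((74 - 189)/(303 - 189))/102593 = -457446*√611/373321 + (-115/114)*(1/102593) = -457446*√611/373321 + ((1/114)*(-115))*(1/102593) = -457446*√611/373321 - 115/114*1/102593 = -457446*√611/373321 - 115/11695602 = -115/11695602 - 457446*√611/373321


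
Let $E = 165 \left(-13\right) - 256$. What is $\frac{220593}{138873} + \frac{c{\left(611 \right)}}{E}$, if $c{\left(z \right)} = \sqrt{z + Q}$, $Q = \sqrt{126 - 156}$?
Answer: $\frac{73531}{46291} - \frac{\sqrt{611 + i \sqrt{30}}}{2401} \approx 1.5782 - 4.6144 \cdot 10^{-5} i$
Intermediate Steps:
$Q = i \sqrt{30}$ ($Q = \sqrt{-30} = i \sqrt{30} \approx 5.4772 i$)
$E = -2401$ ($E = -2145 - 256 = -2401$)
$c{\left(z \right)} = \sqrt{z + i \sqrt{30}}$
$\frac{220593}{138873} + \frac{c{\left(611 \right)}}{E} = \frac{220593}{138873} + \frac{\sqrt{611 + i \sqrt{30}}}{-2401} = 220593 \cdot \frac{1}{138873} + \sqrt{611 + i \sqrt{30}} \left(- \frac{1}{2401}\right) = \frac{73531}{46291} - \frac{\sqrt{611 + i \sqrt{30}}}{2401}$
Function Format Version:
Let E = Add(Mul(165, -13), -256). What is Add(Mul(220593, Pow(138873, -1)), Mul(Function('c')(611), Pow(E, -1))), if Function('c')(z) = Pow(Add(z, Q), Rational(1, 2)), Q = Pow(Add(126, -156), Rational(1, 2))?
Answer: Add(Rational(73531, 46291), Mul(Rational(-1, 2401), Pow(Add(611, Mul(I, Pow(30, Rational(1, 2)))), Rational(1, 2)))) ≈ Add(1.5782, Mul(-4.6144e-5, I))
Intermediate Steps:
Q = Mul(I, Pow(30, Rational(1, 2))) (Q = Pow(-30, Rational(1, 2)) = Mul(I, Pow(30, Rational(1, 2))) ≈ Mul(5.4772, I))
E = -2401 (E = Add(-2145, -256) = -2401)
Function('c')(z) = Pow(Add(z, Mul(I, Pow(30, Rational(1, 2)))), Rational(1, 2))
Add(Mul(220593, Pow(138873, -1)), Mul(Function('c')(611), Pow(E, -1))) = Add(Mul(220593, Pow(138873, -1)), Mul(Pow(Add(611, Mul(I, Pow(30, Rational(1, 2)))), Rational(1, 2)), Pow(-2401, -1))) = Add(Mul(220593, Rational(1, 138873)), Mul(Pow(Add(611, Mul(I, Pow(30, Rational(1, 2)))), Rational(1, 2)), Rational(-1, 2401))) = Add(Rational(73531, 46291), Mul(Rational(-1, 2401), Pow(Add(611, Mul(I, Pow(30, Rational(1, 2)))), Rational(1, 2))))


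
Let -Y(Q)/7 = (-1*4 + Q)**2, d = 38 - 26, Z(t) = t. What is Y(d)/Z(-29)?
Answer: 448/29 ≈ 15.448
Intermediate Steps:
d = 12
Y(Q) = -7*(-4 + Q)**2 (Y(Q) = -7*(-1*4 + Q)**2 = -7*(-4 + Q)**2)
Y(d)/Z(-29) = -7*(-4 + 12)**2/(-29) = -7*8**2*(-1/29) = -7*64*(-1/29) = -448*(-1/29) = 448/29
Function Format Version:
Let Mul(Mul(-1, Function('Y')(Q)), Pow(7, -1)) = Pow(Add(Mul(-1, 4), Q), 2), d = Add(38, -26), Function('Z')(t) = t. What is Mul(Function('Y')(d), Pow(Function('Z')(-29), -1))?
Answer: Rational(448, 29) ≈ 15.448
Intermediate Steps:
d = 12
Function('Y')(Q) = Mul(-7, Pow(Add(-4, Q), 2)) (Function('Y')(Q) = Mul(-7, Pow(Add(Mul(-1, 4), Q), 2)) = Mul(-7, Pow(Add(-4, Q), 2)))
Mul(Function('Y')(d), Pow(Function('Z')(-29), -1)) = Mul(Mul(-7, Pow(Add(-4, 12), 2)), Pow(-29, -1)) = Mul(Mul(-7, Pow(8, 2)), Rational(-1, 29)) = Mul(Mul(-7, 64), Rational(-1, 29)) = Mul(-448, Rational(-1, 29)) = Rational(448, 29)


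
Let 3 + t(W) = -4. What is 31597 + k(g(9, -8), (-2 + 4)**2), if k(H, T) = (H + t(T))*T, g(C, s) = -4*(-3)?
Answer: 31617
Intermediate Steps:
t(W) = -7 (t(W) = -3 - 4 = -7)
g(C, s) = 12 (g(C, s) = -1*(-12) = 12)
k(H, T) = T*(-7 + H) (k(H, T) = (H - 7)*T = (-7 + H)*T = T*(-7 + H))
31597 + k(g(9, -8), (-2 + 4)**2) = 31597 + (-2 + 4)**2*(-7 + 12) = 31597 + 2**2*5 = 31597 + 4*5 = 31597 + 20 = 31617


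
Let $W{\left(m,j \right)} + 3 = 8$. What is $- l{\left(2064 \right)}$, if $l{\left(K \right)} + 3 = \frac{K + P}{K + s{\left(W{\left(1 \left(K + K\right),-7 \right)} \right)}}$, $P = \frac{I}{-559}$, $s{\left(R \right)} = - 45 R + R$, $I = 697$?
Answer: $\frac{1939309}{1030796} \approx 1.8814$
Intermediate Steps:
$W{\left(m,j \right)} = 5$ ($W{\left(m,j \right)} = -3 + 8 = 5$)
$s{\left(R \right)} = - 44 R$
$P = - \frac{697}{559}$ ($P = \frac{697}{-559} = 697 \left(- \frac{1}{559}\right) = - \frac{697}{559} \approx -1.2469$)
$l{\left(K \right)} = -3 + \frac{- \frac{697}{559} + K}{-220 + K}$ ($l{\left(K \right)} = -3 + \frac{K - \frac{697}{559}}{K - 220} = -3 + \frac{- \frac{697}{559} + K}{K - 220} = -3 + \frac{- \frac{697}{559} + K}{-220 + K}$)
$- l{\left(2064 \right)} = - \frac{368243 - 2307552}{559 \left(-220 + 2064\right)} = - \frac{368243 - 2307552}{559 \cdot 1844} = - \frac{-1939309}{559 \cdot 1844} = \left(-1\right) \left(- \frac{1939309}{1030796}\right) = \frac{1939309}{1030796}$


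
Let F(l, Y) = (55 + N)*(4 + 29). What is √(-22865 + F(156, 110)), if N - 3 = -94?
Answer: I*√24053 ≈ 155.09*I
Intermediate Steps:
N = -91 (N = 3 - 94 = -91)
F(l, Y) = -1188 (F(l, Y) = (55 - 91)*(4 + 29) = -36*33 = -1188)
√(-22865 + F(156, 110)) = √(-22865 - 1188) = √(-24053) = I*√24053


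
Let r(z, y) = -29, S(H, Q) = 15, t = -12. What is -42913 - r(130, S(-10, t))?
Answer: -42884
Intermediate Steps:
-42913 - r(130, S(-10, t)) = -42913 - 1*(-29) = -42913 + 29 = -42884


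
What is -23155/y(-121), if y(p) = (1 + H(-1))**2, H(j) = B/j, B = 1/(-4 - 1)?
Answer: -578875/36 ≈ -16080.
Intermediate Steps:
B = -1/5 (B = 1/(-5) = -1/5 ≈ -0.20000)
H(j) = -1/(5*j)
y(p) = 36/25 (y(p) = (1 - 1/5/(-1))**2 = (1 - 1/5*(-1))**2 = (1 + 1/5)**2 = (6/5)**2 = 36/25)
-23155/y(-121) = -23155/36/25 = -23155*25/36 = -578875/36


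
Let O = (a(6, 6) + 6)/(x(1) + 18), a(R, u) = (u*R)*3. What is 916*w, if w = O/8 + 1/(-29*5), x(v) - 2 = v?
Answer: 624483/1015 ≈ 615.25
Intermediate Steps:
x(v) = 2 + v
a(R, u) = 3*R*u (a(R, u) = (R*u)*3 = 3*R*u)
O = 38/7 (O = (3*6*6 + 6)/((2 + 1) + 18) = (108 + 6)/(3 + 18) = 114/21 = 114*(1/21) = 38/7 ≈ 5.4286)
w = 2727/4060 (w = (38/7)/8 + 1/(-29*5) = (38/7)*(1/8) - 1/29*1/5 = 19/28 - 1/145 = 2727/4060 ≈ 0.67167)
916*w = 916*(2727/4060) = 624483/1015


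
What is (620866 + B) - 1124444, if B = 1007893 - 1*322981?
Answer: 181334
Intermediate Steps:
B = 684912 (B = 1007893 - 322981 = 684912)
(620866 + B) - 1124444 = (620866 + 684912) - 1124444 = 1305778 - 1124444 = 181334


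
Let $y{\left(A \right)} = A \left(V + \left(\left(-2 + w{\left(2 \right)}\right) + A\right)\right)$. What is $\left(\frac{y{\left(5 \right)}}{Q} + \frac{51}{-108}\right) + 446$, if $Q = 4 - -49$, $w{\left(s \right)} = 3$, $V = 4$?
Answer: $\frac{851867}{1908} \approx 446.47$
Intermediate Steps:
$Q = 53$ ($Q = 4 + 49 = 53$)
$y{\left(A \right)} = A \left(5 + A\right)$ ($y{\left(A \right)} = A \left(4 + \left(\left(-2 + 3\right) + A\right)\right) = A \left(4 + \left(1 + A\right)\right) = A \left(5 + A\right)$)
$\left(\frac{y{\left(5 \right)}}{Q} + \frac{51}{-108}\right) + 446 = \left(\frac{5 \left(5 + 5\right)}{53} + \frac{51}{-108}\right) + 446 = \left(5 \cdot 10 \cdot \frac{1}{53} + 51 \left(- \frac{1}{108}\right)\right) + 446 = \left(50 \cdot \frac{1}{53} - \frac{17}{36}\right) + 446 = \left(\frac{50}{53} - \frac{17}{36}\right) + 446 = \frac{899}{1908} + 446 = \frac{851867}{1908}$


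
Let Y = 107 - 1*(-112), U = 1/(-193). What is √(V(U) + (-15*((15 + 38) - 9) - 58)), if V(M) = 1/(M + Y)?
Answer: I*√1282637637470/42266 ≈ 26.795*I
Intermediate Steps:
U = -1/193 ≈ -0.0051813
Y = 219 (Y = 107 + 112 = 219)
V(M) = 1/(219 + M) (V(M) = 1/(M + 219) = 1/(219 + M))
√(V(U) + (-15*((15 + 38) - 9) - 58)) = √(1/(219 - 1/193) + (-15*((15 + 38) - 9) - 58)) = √(1/(42266/193) + (-15*(53 - 9) - 58)) = √(193/42266 + (-15*44 - 58)) = √(193/42266 + (-660 - 58)) = √(193/42266 - 718) = √(-30346795/42266) = I*√1282637637470/42266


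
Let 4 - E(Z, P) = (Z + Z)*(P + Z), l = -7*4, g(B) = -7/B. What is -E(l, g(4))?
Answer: 1662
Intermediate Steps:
l = -28
E(Z, P) = 4 - 2*Z*(P + Z) (E(Z, P) = 4 - (Z + Z)*(P + Z) = 4 - 2*Z*(P + Z))
-E(l, g(4)) = -(4 - 2*(-28)² - 2*(-7/4)*(-28)) = -(4 - 2*784 - 2*(-7*¼)*(-28)) = -(4 - 1568 - 2*(-7/4)*(-28)) = -(4 - 1568 - 98) = -1*(-1662) = 1662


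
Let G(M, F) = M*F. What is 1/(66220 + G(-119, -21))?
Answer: 1/68719 ≈ 1.4552e-5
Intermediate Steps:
G(M, F) = F*M
1/(66220 + G(-119, -21)) = 1/(66220 - 21*(-119)) = 1/(66220 + 2499) = 1/68719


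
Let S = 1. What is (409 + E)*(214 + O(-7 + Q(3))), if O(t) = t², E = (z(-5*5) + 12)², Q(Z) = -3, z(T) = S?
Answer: 181492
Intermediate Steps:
z(T) = 1
E = 169 (E = (1 + 12)² = 13² = 169)
(409 + E)*(214 + O(-7 + Q(3))) = (409 + 169)*(214 + (-7 - 3)²) = 578*(214 + (-10)²) = 578*(214 + 100) = 578*314 = 181492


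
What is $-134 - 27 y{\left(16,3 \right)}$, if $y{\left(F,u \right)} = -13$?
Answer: $217$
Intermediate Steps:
$-134 - 27 y{\left(16,3 \right)} = -134 - -351 = -134 + 351 = 217$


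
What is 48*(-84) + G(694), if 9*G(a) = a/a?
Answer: -36287/9 ≈ -4031.9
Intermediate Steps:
G(a) = ⅑ (G(a) = (a/a)/9 = (⅑)*1 = ⅑)
48*(-84) + G(694) = 48*(-84) + ⅑ = -4032 + ⅑ = -36287/9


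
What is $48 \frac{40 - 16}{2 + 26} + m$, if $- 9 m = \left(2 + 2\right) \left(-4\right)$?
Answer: $\frac{2704}{63} \approx 42.921$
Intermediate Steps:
$m = \frac{16}{9}$ ($m = - \frac{\left(2 + 2\right) \left(-4\right)}{9} = - \frac{4 \left(-4\right)}{9} = \left(- \frac{1}{9}\right) \left(-16\right) = \frac{16}{9} \approx 1.7778$)
$48 \frac{40 - 16}{2 + 26} + m = 48 \frac{40 - 16}{2 + 26} + \frac{16}{9} = 48 \cdot \frac{24}{28} + \frac{16}{9} = 48 \cdot 24 \cdot \frac{1}{28} + \frac{16}{9} = 48 \cdot \frac{6}{7} + \frac{16}{9} = \frac{288}{7} + \frac{16}{9} = \frac{2704}{63}$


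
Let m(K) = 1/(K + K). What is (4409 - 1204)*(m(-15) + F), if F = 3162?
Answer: 60804619/6 ≈ 1.0134e+7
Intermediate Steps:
m(K) = 1/(2*K)
(4409 - 1204)*(m(-15) + F) = (4409 - 1204)*((½)/(-15) + 3162) = 3205*((½)*(-1/15) + 3162) = 3205*(-1/30 + 3162) = 3205*(94859/30) = 60804619/6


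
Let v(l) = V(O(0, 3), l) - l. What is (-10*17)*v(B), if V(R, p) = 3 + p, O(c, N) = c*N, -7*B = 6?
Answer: -510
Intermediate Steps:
B = -6/7 (B = -1/7*6 = -6/7 ≈ -0.85714)
O(c, N) = N*c
v(l) = 3 (v(l) = (3 + l) - l = 3)
(-10*17)*v(B) = -10*17*3 = -170*3 = -510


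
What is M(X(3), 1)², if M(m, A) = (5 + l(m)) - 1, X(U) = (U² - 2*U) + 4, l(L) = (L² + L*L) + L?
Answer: 11881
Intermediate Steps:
l(L) = L + 2*L² (l(L) = (L² + L²) + L = 2*L² + L = L + 2*L²)
X(U) = 4 + U² - 2*U
M(m, A) = 4 + m*(1 + 2*m) (M(m, A) = (5 + m*(1 + 2*m)) - 1 = 4 + m*(1 + 2*m))
M(X(3), 1)² = (4 + (4 + 3² - 2*3)*(1 + 2*(4 + 3² - 2*3)))² = (4 + (4 + 9 - 6)*(1 + 2*(4 + 9 - 6)))² = (4 + 7*(1 + 2*7))² = (4 + 7*(1 + 14))² = (4 + 7*15)² = (4 + 105)² = 109² = 11881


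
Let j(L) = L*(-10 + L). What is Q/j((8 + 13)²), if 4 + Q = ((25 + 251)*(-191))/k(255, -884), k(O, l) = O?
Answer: -17912/16156035 ≈ -0.0011087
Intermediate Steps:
Q = -17912/85 (Q = -4 + ((25 + 251)*(-191))/255 = -4 + (276*(-191))*(1/255) = -4 - 52716*1/255 = -4 - 17572/85 = -17912/85 ≈ -210.73)
Q/j((8 + 13)²) = -17912*1/((-10 + (8 + 13)²)*(8 + 13)²)/85 = -17912*1/(441*(-10 + 21²))/85 = -17912*1/(441*(-10 + 441))/85 = -17912/(85*(441*431)) = -17912/85/190071 = -17912/85*1/190071 = -17912/16156035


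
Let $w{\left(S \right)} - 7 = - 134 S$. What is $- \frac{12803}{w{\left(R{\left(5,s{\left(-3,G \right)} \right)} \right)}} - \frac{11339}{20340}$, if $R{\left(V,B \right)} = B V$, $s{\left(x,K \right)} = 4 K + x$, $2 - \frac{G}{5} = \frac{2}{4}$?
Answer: $\frac{55369883}{367808220} \approx 0.15054$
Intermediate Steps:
$G = \frac{15}{2}$ ($G = 10 - 5 \cdot \frac{2}{4} = 10 - 5 \cdot 2 \cdot \frac{1}{4} = 10 - \frac{5}{2} = \frac{15}{2} \approx 7.5$)
$s{\left(x,K \right)} = x + 4 K$
$w{\left(S \right)} = 7 - 134 S$
$- \frac{12803}{w{\left(R{\left(5,s{\left(-3,G \right)} \right)} \right)}} - \frac{11339}{20340} = - \frac{12803}{7 - 134 \left(-3 + 4 \cdot \frac{15}{2}\right) 5} - \frac{11339}{20340} = - \frac{12803}{7 - 134 \left(-3 + 30\right) 5} - \frac{11339}{20340} = - \frac{12803}{7 - 134 \cdot 27 \cdot 5} - \frac{11339}{20340} = - \frac{12803}{7 - 18090} - \frac{11339}{20340} = - \frac{12803}{-18083} - \frac{11339}{20340} = \left(-12803\right) \left(- \frac{1}{18083}\right) - \frac{11339}{20340} = \frac{12803}{18083} - \frac{11339}{20340} = \frac{55369883}{367808220}$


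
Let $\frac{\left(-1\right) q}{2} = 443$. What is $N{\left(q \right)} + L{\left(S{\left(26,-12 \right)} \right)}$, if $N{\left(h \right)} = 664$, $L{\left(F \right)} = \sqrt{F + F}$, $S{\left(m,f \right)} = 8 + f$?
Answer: $664 + 2 i \sqrt{2} \approx 664.0 + 2.8284 i$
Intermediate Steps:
$L{\left(F \right)} = \sqrt{2} \sqrt{F}$ ($L{\left(F \right)} = \sqrt{2 F} = \sqrt{2} \sqrt{F}$)
$q = -886$ ($q = \left(-2\right) 443 = -886$)
$N{\left(q \right)} + L{\left(S{\left(26,-12 \right)} \right)} = 664 + \sqrt{2} \sqrt{8 - 12} = 664 + \sqrt{2} \sqrt{-4} = 664 + \sqrt{2} \cdot 2 i = 664 + 2 i \sqrt{2}$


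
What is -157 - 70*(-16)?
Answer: 963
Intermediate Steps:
-157 - 70*(-16) = -157 + 1120 = 963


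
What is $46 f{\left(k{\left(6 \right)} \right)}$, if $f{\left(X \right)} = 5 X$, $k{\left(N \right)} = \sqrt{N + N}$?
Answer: $460 \sqrt{3} \approx 796.74$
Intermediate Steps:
$k{\left(N \right)} = \sqrt{2} \sqrt{N}$ ($k{\left(N \right)} = \sqrt{2 N} = \sqrt{2} \sqrt{N}$)
$46 f{\left(k{\left(6 \right)} \right)} = 46 \cdot 5 \sqrt{2} \sqrt{6} = 46 \cdot 5 \cdot 2 \sqrt{3} = 46 \cdot 10 \sqrt{3} = 460 \sqrt{3}$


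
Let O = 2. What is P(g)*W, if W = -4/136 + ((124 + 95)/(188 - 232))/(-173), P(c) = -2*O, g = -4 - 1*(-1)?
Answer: 83/32351 ≈ 0.0025656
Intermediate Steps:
g = -3 (g = -4 + 1 = -3)
P(c) = -4 (P(c) = -2*2 = -4)
W = -83/129404 (W = -4*1/136 + (219/(-44))*(-1/173) = -1/34 + (219*(-1/44))*(-1/173) = -1/34 - 219/44*(-1/173) = -1/34 + 219/7612 = -83/129404 ≈ -0.00064140)
P(g)*W = -4*(-83/129404) = 83/32351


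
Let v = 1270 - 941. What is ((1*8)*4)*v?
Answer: 10528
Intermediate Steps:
v = 329
((1*8)*4)*v = ((1*8)*4)*329 = (8*4)*329 = 32*329 = 10528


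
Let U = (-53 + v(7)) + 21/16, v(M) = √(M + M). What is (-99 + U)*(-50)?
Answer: 60275/8 - 50*√14 ≈ 7347.3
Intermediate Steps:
v(M) = √2*√M (v(M) = √(2*M) = √2*√M)
U = -827/16 + √14 (U = (-53 + √2*√7) + 21/16 = (-53 + √14) + 21*(1/16) = (-53 + √14) + 21/16 = -827/16 + √14 ≈ -47.946)
(-99 + U)*(-50) = (-99 + (-827/16 + √14))*(-50) = (-2411/16 + √14)*(-50) = 60275/8 - 50*√14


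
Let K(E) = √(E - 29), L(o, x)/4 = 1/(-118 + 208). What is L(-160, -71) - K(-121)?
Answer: 2/45 - 5*I*√6 ≈ 0.044444 - 12.247*I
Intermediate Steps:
L(o, x) = 2/45 (L(o, x) = 4/(-118 + 208) = 4/90 = 4*(1/90) = 2/45)
K(E) = √(-29 + E)
L(-160, -71) - K(-121) = 2/45 - √(-29 - 121) = 2/45 - √(-150) = 2/45 - 5*I*√6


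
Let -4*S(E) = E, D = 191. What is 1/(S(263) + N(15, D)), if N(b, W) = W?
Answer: 4/501 ≈ 0.0079840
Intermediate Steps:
S(E) = -E/4
1/(S(263) + N(15, D)) = 1/(-1/4*263 + 191) = 1/(-263/4 + 191) = 1/(501/4) = 4/501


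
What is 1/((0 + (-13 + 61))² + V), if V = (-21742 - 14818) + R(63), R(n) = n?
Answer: -1/34193 ≈ -2.9246e-5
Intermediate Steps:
V = -36497 (V = (-21742 - 14818) + 63 = -36560 + 63 = -36497)
1/((0 + (-13 + 61))² + V) = 1/((0 + (-13 + 61))² - 36497) = 1/((0 + 48)² - 36497) = 1/(48² - 36497) = 1/(2304 - 36497) = 1/(-34193) = -1/34193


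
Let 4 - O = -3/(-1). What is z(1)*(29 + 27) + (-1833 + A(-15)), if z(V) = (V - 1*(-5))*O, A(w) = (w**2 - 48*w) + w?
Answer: -567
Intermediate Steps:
O = 1 (O = 4 - (-3)/(-1) = 4 - (-3)*(-1) = 4 - 1*3 = 4 - 3 = 1)
A(w) = w**2 - 47*w
z(V) = 5 + V (z(V) = (V - 1*(-5))*1 = (V + 5)*1 = (5 + V)*1 = 5 + V)
z(1)*(29 + 27) + (-1833 + A(-15)) = (5 + 1)*(29 + 27) + (-1833 - 15*(-47 - 15)) = 6*56 + (-1833 - 15*(-62)) = 336 + (-1833 + 930) = 336 - 903 = -567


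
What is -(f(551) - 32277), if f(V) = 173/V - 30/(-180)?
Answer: 106706173/3306 ≈ 32277.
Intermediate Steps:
f(V) = 1/6 + 173/V (f(V) = 173/V - 30*(-1/180) = 173/V + 1/6 = 1/6 + 173/V)
-(f(551) - 32277) = -((1/6)*(1038 + 551)/551 - 32277) = -((1/6)*(1/551)*1589 - 32277) = -(1589/3306 - 32277) = -1*(-106706173/3306) = 106706173/3306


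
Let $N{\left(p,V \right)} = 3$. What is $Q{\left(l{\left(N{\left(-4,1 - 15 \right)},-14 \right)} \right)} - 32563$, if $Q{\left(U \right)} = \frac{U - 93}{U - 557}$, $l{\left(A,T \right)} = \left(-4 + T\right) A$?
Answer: $- \frac{19895846}{611} \approx -32563.0$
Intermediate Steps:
$l{\left(A,T \right)} = A \left(-4 + T\right)$
$Q{\left(U \right)} = \frac{-93 + U}{-557 + U}$
$Q{\left(l{\left(N{\left(-4,1 - 15 \right)},-14 \right)} \right)} - 32563 = \frac{-93 + 3 \left(-4 - 14\right)}{-557 + 3 \left(-4 - 14\right)} - 32563 = \frac{-93 + 3 \left(-18\right)}{-557 + 3 \left(-18\right)} - 32563 = \frac{-93 - 54}{-557 - 54} - 32563 = \frac{1}{-611} \left(-147\right) - 32563 = \left(- \frac{1}{611}\right) \left(-147\right) - 32563 = \frac{147}{611} - 32563 = - \frac{19895846}{611}$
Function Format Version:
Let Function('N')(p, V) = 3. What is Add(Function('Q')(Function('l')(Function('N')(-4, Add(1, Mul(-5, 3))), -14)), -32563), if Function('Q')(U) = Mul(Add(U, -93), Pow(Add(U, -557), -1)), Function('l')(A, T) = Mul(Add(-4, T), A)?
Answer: Rational(-19895846, 611) ≈ -32563.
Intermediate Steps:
Function('l')(A, T) = Mul(A, Add(-4, T))
Function('Q')(U) = Mul(Pow(Add(-557, U), -1), Add(-93, U)) (Function('Q')(U) = Mul(Add(-93, U), Pow(Add(-557, U), -1)) = Mul(Pow(Add(-557, U), -1), Add(-93, U)))
Add(Function('Q')(Function('l')(Function('N')(-4, Add(1, Mul(-5, 3))), -14)), -32563) = Add(Mul(Pow(Add(-557, Mul(3, Add(-4, -14))), -1), Add(-93, Mul(3, Add(-4, -14)))), -32563) = Add(Mul(Pow(Add(-557, Mul(3, -18)), -1), Add(-93, Mul(3, -18))), -32563) = Add(Mul(Pow(Add(-557, -54), -1), Add(-93, -54)), -32563) = Add(Mul(Pow(-611, -1), -147), -32563) = Add(Mul(Rational(-1, 611), -147), -32563) = Add(Rational(147, 611), -32563) = Rational(-19895846, 611)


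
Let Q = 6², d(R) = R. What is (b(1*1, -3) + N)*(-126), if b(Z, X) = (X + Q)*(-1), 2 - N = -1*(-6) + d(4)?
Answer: 5166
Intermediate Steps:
Q = 36
N = -8 (N = 2 - (-1*(-6) + 4) = 2 - (6 + 4) = 2 - 1*10 = 2 - 10 = -8)
b(Z, X) = -36 - X (b(Z, X) = (X + 36)*(-1) = (36 + X)*(-1) = -36 - X)
(b(1*1, -3) + N)*(-126) = ((-36 - 1*(-3)) - 8)*(-126) = ((-36 + 3) - 8)*(-126) = (-33 - 8)*(-126) = -41*(-126) = 5166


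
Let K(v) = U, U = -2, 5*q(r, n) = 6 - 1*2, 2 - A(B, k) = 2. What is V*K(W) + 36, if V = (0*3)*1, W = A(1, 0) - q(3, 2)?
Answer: 36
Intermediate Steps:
A(B, k) = 0 (A(B, k) = 2 - 1*2 = 2 - 2 = 0)
q(r, n) = ⅘ (q(r, n) = (6 - 1*2)/5 = (6 - 2)/5 = (⅕)*4 = ⅘)
W = -⅘ (W = 0 - 1*⅘ = 0 - ⅘ = -⅘ ≈ -0.80000)
K(v) = -2
V = 0 (V = 0*1 = 0)
V*K(W) + 36 = 0*(-2) + 36 = 0 + 36 = 36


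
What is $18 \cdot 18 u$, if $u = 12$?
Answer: $3888$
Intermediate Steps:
$18 \cdot 18 u = 18 \cdot 18 \cdot 12 = 324 \cdot 12 = 3888$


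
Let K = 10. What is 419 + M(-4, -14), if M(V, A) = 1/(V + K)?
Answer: 2515/6 ≈ 419.17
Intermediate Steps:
M(V, A) = 1/(10 + V) (M(V, A) = 1/(V + 10) = 1/(10 + V))
419 + M(-4, -14) = 419 + 1/(10 - 4) = 419 + 1/6 = 2515/6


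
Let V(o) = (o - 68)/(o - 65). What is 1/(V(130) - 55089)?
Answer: -65/3580723 ≈ -1.8153e-5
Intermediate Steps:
V(o) = (-68 + o)/(-65 + o)
1/(V(130) - 55089) = 1/((-68 + 130)/(-65 + 130) - 55089) = 1/(62/65 - 55089) = 1/(-3580723/65) = -65/3580723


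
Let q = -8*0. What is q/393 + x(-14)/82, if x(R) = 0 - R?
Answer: 7/41 ≈ 0.17073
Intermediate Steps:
q = 0
x(R) = -R
q/393 + x(-14)/82 = 0/393 - 1*(-14)/82 = 0*(1/393) + 14*(1/82) = 0 + 7/41 = 7/41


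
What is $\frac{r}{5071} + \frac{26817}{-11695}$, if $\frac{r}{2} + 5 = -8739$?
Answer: $- \frac{340511167}{59305345} \approx -5.7417$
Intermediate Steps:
$r = -17488$ ($r = -10 + 2 \left(-8739\right) = -10 - 17478 = -17488$)
$\frac{r}{5071} + \frac{26817}{-11695} = - \frac{17488}{5071} + \frac{26817}{-11695} = \left(-17488\right) \frac{1}{5071} + 26817 \left(- \frac{1}{11695}\right) = - \frac{17488}{5071} - \frac{26817}{11695} = - \frac{340511167}{59305345}$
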